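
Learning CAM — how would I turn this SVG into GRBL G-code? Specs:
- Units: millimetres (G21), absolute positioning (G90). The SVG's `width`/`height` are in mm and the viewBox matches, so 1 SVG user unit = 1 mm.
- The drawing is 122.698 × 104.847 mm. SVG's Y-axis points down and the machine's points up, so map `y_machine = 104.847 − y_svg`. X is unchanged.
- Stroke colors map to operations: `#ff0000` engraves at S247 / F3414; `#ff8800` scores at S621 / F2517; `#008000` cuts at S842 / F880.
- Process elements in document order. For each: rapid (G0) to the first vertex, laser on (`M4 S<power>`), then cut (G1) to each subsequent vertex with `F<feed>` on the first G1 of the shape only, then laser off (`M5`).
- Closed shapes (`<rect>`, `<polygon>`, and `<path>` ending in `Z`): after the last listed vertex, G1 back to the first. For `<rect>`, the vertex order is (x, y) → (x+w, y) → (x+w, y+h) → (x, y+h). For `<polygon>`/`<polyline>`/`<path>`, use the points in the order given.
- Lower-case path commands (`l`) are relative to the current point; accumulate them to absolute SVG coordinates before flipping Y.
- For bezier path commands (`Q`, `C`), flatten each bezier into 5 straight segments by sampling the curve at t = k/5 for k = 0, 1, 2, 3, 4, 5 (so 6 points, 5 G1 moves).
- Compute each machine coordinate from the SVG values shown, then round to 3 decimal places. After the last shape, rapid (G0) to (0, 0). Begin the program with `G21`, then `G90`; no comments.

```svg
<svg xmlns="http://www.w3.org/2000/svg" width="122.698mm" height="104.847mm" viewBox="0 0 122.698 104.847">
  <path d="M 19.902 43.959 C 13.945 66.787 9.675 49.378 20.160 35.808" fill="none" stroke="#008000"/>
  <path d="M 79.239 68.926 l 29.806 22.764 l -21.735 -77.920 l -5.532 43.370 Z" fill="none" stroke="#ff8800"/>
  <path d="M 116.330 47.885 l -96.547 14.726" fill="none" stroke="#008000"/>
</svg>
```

viewBox `0 0 122.698 104.847` with mm width/height → 1 unit = 1 mm. Flip: y_m = 104.847 − y_svg.

**Shape 1** — `<path>` cubic bezier, stroke `#008000` → cut (S842, F880). Control points (SVG): P0=(19.902,43.959), P1=(13.945,66.787), P2=(9.675,49.378), P3=(20.160,35.808); sampled at t=k/5. Machine vertices: (19.902,60.888) → (16.635,51.667) → (14.400,49.987) → (13.824,53.733) → (15.535,60.789) → (20.160,69.039). Open path.

**Shape 2** — `<path>` closed polygon, stroke `#ff8800` → score (S621, F2517). Machine vertices: (79.239,35.921) → (109.045,13.157) → (87.310,91.077) → (81.778,47.707) → (79.239,35.921). Closed: final G1 returns to the first vertex.

**Shape 3** — `<path>` line segment, stroke `#008000` → cut (S842, F880). Machine vertices: (116.330,56.962) → (19.783,42.236). Open path.

G21
G90
G0 X19.902 Y60.888
M4 S842
G1 X16.635 Y51.667 F880
G1 X14.400 Y49.987
G1 X13.824 Y53.733
G1 X15.535 Y60.789
G1 X20.160 Y69.039
M5
G0 X79.239 Y35.921
M4 S621
G1 X109.045 Y13.157 F2517
G1 X87.310 Y91.077
G1 X81.778 Y47.707
G1 X79.239 Y35.921
M5
G0 X116.330 Y56.962
M4 S842
G1 X19.783 Y42.236 F880
M5
G0 X0.000 Y0.000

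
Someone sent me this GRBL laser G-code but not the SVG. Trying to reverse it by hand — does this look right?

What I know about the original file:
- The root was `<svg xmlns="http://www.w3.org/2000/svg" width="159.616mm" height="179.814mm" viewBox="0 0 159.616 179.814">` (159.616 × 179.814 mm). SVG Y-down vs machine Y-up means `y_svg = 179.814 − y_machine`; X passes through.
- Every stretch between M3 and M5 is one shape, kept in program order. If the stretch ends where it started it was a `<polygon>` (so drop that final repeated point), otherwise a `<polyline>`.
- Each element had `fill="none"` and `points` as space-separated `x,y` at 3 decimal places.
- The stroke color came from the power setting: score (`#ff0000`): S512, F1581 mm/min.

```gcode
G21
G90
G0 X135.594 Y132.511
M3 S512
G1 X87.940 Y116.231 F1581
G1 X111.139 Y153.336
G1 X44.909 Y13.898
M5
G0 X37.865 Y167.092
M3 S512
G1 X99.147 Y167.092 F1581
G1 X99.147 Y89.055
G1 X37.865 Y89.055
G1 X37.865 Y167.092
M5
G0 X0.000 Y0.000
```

<svg xmlns="http://www.w3.org/2000/svg" width="159.616mm" height="179.814mm" viewBox="0 0 159.616 179.814">
  <polyline points="135.594,47.303 87.940,63.583 111.139,26.478 44.909,165.916" fill="none" stroke="#ff0000"/>
  <polygon points="37.865,12.722 99.147,12.722 99.147,90.759 37.865,90.759" fill="none" stroke="#ff0000"/>
</svg>

Machine Y-up, SVG Y-down with viewBox height 179.814, so y_svg = 179.814 − y_machine; X carries over. Every run uses S512, so all elements get stroke `#ff0000` (score).

Run 1: The run is open, so emit a `<polyline>` with points (Y-flipped): 135.594,47.303 87.940,63.583 111.139,26.478 44.909,165.916.

Run 2: The run returns to its start, so emit a `<polygon>` with points (Y-flipped): 37.865,12.722 99.147,12.722 99.147,90.759 37.865,90.759.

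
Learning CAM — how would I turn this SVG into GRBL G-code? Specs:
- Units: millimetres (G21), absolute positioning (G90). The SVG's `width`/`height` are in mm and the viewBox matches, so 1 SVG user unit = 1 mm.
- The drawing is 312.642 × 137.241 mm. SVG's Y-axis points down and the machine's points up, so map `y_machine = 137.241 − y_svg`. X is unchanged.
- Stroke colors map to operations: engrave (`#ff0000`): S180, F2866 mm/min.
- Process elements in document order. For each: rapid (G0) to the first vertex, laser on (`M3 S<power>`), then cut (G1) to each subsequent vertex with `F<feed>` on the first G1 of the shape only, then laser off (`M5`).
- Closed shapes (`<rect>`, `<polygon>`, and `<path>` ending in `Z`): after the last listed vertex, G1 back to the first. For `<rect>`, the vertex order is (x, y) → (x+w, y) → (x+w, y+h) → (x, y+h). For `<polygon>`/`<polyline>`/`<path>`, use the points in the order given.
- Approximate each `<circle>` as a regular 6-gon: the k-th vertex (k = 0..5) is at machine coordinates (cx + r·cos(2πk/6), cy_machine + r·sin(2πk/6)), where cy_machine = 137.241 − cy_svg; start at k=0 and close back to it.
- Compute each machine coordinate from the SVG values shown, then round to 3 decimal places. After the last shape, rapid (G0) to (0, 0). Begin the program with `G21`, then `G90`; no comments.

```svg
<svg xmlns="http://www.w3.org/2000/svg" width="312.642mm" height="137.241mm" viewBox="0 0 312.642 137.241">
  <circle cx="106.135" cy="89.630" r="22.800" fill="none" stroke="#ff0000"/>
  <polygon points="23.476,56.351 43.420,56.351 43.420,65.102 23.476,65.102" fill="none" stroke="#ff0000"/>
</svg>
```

viewBox `0 0 312.642 137.241` with mm width/height → 1 unit = 1 mm. Flip: y_m = 137.241 − y_svg.

**Shape 1** — `<circle>` circle, stroke `#ff0000` → engrave (S180, F2866). Machine vertices: (128.935,47.611) → (117.535,67.356) → (94.735,67.356) → (83.335,47.611) → (94.735,27.866) → (117.535,27.866) → (128.935,47.611). Closed: final G1 returns to the first vertex.

**Shape 2** — `<polygon>` rectangle, stroke `#ff0000` → engrave (S180, F2866). Machine vertices: (23.476,80.890) → (43.420,80.890) → (43.420,72.139) → (23.476,72.139) → (23.476,80.890). Closed: final G1 returns to the first vertex.

G21
G90
G0 X128.935 Y47.611
M3 S180
G1 X117.535 Y67.356 F2866
G1 X94.735 Y67.356
G1 X83.335 Y47.611
G1 X94.735 Y27.866
G1 X117.535 Y27.866
G1 X128.935 Y47.611
M5
G0 X23.476 Y80.890
M3 S180
G1 X43.420 Y80.890 F2866
G1 X43.420 Y72.139
G1 X23.476 Y72.139
G1 X23.476 Y80.890
M5
G0 X0.000 Y0.000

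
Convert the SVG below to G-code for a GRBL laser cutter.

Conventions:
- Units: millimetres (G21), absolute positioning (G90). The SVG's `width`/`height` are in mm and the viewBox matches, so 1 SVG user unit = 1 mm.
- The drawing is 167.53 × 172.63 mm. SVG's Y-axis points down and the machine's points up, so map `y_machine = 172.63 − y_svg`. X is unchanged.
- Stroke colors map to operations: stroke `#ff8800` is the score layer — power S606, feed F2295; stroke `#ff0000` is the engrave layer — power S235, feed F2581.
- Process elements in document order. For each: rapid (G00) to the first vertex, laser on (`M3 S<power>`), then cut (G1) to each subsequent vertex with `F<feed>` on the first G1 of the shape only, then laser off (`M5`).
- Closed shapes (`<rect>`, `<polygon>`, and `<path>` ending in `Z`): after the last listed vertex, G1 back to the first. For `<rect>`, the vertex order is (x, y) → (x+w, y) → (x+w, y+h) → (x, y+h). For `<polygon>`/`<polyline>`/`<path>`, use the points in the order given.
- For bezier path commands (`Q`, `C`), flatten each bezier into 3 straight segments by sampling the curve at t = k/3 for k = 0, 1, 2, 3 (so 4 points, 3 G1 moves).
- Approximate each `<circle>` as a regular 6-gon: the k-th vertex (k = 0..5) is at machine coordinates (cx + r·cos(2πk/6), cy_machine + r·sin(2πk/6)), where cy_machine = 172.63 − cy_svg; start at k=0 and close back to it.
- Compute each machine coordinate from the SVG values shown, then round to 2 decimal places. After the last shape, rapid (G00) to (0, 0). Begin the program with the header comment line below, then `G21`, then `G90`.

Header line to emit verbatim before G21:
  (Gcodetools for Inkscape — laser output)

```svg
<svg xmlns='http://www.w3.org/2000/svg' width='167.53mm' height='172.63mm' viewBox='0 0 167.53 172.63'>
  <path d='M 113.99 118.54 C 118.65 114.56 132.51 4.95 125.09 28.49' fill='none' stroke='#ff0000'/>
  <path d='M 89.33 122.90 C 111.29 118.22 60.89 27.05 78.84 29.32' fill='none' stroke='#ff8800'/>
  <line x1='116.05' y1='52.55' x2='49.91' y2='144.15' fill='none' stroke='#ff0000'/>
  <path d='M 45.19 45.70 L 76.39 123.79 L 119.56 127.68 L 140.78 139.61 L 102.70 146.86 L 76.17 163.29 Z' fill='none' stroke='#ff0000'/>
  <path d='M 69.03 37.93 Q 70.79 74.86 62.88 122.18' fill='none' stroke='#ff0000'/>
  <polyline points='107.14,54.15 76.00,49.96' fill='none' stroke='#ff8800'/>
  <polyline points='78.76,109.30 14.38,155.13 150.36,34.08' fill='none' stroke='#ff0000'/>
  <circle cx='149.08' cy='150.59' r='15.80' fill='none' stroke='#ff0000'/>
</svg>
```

(Gcodetools for Inkscape — laser output)
G21
G90
G00 X113.99 Y54.09
M3 S235
G1 X120.59 Y84.44 F2581
G1 X126.55 Y132.14
G1 X125.09 Y144.14
M5
G00 X89.33 Y49.73
M3 S606
G1 X92.38 Y76.58 F2295
G1 X78.46 Y121.10
G1 X78.84 Y143.31
M5
G00 X116.05 Y120.08
M3 S235
G1 X49.91 Y28.48 F2581
M5
G00 X45.19 Y126.93
M3 S235
G1 X76.39 Y48.84 F2581
G1 X119.56 Y44.95
G1 X140.78 Y33.02
G1 X102.70 Y25.77
G1 X76.17 Y9.34
G1 X45.19 Y126.93
M5
G00 X69.03 Y134.70
M3 S235
G1 X69.13 Y108.93 F2581
G1 X67.08 Y80.84
G1 X62.88 Y50.45
M5
G00 X107.14 Y118.48
M3 S606
G1 X76.00 Y122.67 F2295
M5
G00 X78.76 Y63.33
M3 S235
G1 X14.38 Y17.50 F2581
G1 X150.36 Y138.55
M5
G00 X164.88 Y22.04
M3 S235
G1 X156.98 Y35.72 F2581
G1 X141.18 Y35.72
G1 X133.28 Y22.04
G1 X141.18 Y8.36
G1 X156.98 Y8.36
G1 X164.88 Y22.04
M5
G00 X0.00 Y0.00

viewBox `0 0 167.53 172.63` with mm width/height → 1 unit = 1 mm. Flip: y_m = 172.63 − y_svg.

**Shape 1** — `<path>` cubic bezier, stroke `#ff0000` → engrave (S235, F2581). Control points (SVG): P0=(113.99,118.54), P1=(118.65,114.56), P2=(132.51,4.95), P3=(125.09,28.49); sampled at t=k/3. Machine vertices: (113.99,54.09) → (120.59,84.44) → (126.55,132.14) → (125.09,144.14). Open path.

**Shape 2** — `<path>` cubic bezier, stroke `#ff8800` → score (S606, F2295). Control points (SVG): P0=(89.33,122.90), P1=(111.29,118.22), P2=(60.89,27.05), P3=(78.84,29.32); sampled at t=k/3. Machine vertices: (89.33,49.73) → (92.38,76.58) → (78.46,121.10) → (78.84,143.31). Open path.

**Shape 3** — `<line>` line segment, stroke `#ff0000` → engrave (S235, F2581). Machine vertices: (116.05,120.08) → (49.91,28.48). Open path.

**Shape 4** — `<path>` closed polygon, stroke `#ff0000` → engrave (S235, F2581). Machine vertices: (45.19,126.93) → (76.39,48.84) → (119.56,44.95) → (140.78,33.02) → (102.70,25.77) → (76.17,9.34) → (45.19,126.93). Closed: final G1 returns to the first vertex.

**Shape 5** — `<path>` quadratic bezier, stroke `#ff0000` → engrave (S235, F2581). Control points (SVG): P0=(69.03,37.93), P1=(70.79,74.86), P2=(62.88,122.18); sampled at t=k/3. Machine vertices: (69.03,134.70) → (69.13,108.93) → (67.08,80.84) → (62.88,50.45). Open path.

**Shape 6** — `<polyline>` line segment, stroke `#ff8800` → score (S606, F2295). Machine vertices: (107.14,118.48) → (76.00,122.67). Open path.

**Shape 7** — `<polyline>` open polyline, stroke `#ff0000` → engrave (S235, F2581). Machine vertices: (78.76,63.33) → (14.38,17.50) → (150.36,138.55). Open path.

**Shape 8** — `<circle>` circle, stroke `#ff0000` → engrave (S235, F2581). Machine vertices: (164.88,22.04) → (156.98,35.72) → (141.18,35.72) → (133.28,22.04) → (141.18,8.36) → (156.98,8.36) → (164.88,22.04). Closed: final G1 returns to the first vertex.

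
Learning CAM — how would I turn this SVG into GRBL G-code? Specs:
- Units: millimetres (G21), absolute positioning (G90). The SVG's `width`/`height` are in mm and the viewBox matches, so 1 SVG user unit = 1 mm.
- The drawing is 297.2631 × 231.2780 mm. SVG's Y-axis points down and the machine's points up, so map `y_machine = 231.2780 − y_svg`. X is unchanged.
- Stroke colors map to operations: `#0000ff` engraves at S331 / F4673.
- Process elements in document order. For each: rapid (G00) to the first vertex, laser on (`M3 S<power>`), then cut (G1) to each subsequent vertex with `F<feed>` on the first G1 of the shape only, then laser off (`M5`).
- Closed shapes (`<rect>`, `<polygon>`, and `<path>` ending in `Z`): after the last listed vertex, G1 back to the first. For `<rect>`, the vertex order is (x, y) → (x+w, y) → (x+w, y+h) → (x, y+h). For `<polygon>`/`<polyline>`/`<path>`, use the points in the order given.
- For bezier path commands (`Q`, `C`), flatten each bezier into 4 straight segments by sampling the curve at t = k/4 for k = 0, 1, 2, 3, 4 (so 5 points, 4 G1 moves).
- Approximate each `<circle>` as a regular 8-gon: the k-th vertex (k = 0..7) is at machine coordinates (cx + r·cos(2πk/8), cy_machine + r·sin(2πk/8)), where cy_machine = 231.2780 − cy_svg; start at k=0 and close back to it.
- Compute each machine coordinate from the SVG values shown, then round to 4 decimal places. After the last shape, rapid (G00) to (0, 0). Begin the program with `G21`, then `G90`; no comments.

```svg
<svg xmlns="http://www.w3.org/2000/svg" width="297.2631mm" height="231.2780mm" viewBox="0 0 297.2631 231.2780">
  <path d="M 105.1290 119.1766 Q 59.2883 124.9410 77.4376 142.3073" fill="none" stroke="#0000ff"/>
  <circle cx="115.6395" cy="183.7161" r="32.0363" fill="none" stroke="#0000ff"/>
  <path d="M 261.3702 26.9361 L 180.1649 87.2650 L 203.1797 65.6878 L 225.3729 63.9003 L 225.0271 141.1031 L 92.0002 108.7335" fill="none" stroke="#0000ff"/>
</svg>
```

Since the viewBox matches the mm dimensions, user units are millimetres directly. The only transform is the Y-flip y_m = 231.2780 − y_svg.

Shape 1 is a quadratic bezier drawn with `<path>`. Its stroke #0000ff means engrave at S331, F4673. After flipping Y the toolpath is (105.1290,112.1014) → (86.2080,108.4941) → (75.2858,103.4365) → (72.3623,96.9287) → (77.4376,88.9707).

Shape 2 is a circle drawn with `<circle>`. Its stroke #0000ff means engrave at S331, F4673. After flipping Y the toolpath is (147.6758,47.5619) → (138.2926,70.2150) → (115.6395,79.5982) → (92.9864,70.2150) → (83.6032,47.5619) → (92.9864,24.9088) → (115.6395,15.5256) → (138.2926,24.9088) → (147.6758,47.5619), returning to the start.

Shape 3 is a open polyline drawn with `<path>`. Its stroke #0000ff means engrave at S331, F4673. After flipping Y the toolpath is (261.3702,204.3419) → (180.1649,144.0130) → (203.1797,165.5902) → (225.3729,167.3777) → (225.0271,90.1749) → (92.0002,122.5445).

G21
G90
G00 X105.1290 Y112.1014
M3 S331
G1 X86.2080 Y108.4941 F4673
G1 X75.2858 Y103.4365
G1 X72.3623 Y96.9287
G1 X77.4376 Y88.9707
M5
G00 X147.6758 Y47.5619
M3 S331
G1 X138.2926 Y70.2150 F4673
G1 X115.6395 Y79.5982
G1 X92.9864 Y70.2150
G1 X83.6032 Y47.5619
G1 X92.9864 Y24.9088
G1 X115.6395 Y15.5256
G1 X138.2926 Y24.9088
G1 X147.6758 Y47.5619
M5
G00 X261.3702 Y204.3419
M3 S331
G1 X180.1649 Y144.0130 F4673
G1 X203.1797 Y165.5902
G1 X225.3729 Y167.3777
G1 X225.0271 Y90.1749
G1 X92.0002 Y122.5445
M5
G00 X0.0000 Y0.0000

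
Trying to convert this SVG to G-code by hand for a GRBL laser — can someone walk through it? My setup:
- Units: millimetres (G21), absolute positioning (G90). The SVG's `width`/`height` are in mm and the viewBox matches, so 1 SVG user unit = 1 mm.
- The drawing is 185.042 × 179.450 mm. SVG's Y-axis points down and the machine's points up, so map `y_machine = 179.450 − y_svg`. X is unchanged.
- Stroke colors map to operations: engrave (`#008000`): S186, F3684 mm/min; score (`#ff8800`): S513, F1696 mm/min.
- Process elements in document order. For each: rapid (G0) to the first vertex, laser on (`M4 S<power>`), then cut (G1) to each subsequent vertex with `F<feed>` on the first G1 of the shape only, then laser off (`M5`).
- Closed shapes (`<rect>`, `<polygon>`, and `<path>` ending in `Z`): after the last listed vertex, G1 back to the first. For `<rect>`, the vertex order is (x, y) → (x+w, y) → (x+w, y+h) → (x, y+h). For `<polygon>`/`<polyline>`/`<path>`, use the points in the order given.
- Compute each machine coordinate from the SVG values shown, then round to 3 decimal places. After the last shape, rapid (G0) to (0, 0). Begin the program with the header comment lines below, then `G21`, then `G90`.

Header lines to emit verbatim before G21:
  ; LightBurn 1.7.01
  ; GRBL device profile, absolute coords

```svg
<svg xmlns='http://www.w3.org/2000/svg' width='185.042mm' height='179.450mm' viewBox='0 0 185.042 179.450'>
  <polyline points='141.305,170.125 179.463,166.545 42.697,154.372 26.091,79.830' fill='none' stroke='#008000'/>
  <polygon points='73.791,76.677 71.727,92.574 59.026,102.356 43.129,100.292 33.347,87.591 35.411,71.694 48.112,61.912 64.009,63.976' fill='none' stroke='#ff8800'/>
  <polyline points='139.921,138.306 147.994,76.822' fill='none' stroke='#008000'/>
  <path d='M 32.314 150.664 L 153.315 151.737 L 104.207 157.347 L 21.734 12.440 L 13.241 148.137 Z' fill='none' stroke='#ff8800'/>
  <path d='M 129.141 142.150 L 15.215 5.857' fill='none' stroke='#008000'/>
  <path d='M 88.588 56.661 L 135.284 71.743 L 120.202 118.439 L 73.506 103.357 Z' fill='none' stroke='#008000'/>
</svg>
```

viewBox `0 0 185.042 179.450` with mm width/height → 1 unit = 1 mm. Flip: y_m = 179.450 − y_svg.

**Shape 1** — `<polyline>` open polyline, stroke `#008000` → engrave (S186, F3684). Machine vertices: (141.305,9.325) → (179.463,12.905) → (42.697,25.078) → (26.091,99.620). Open path.

**Shape 2** — `<polygon>` regular polygon, stroke `#ff8800` → score (S513, F1696). Machine vertices: (73.791,102.773) → (71.727,86.876) → (59.026,77.094) → (43.129,79.158) → (33.347,91.859) → (35.411,107.756) → (48.112,117.538) → (64.009,115.474) → (73.791,102.773). Closed: final G1 returns to the first vertex.

**Shape 3** — `<polyline>` line segment, stroke `#008000` → engrave (S186, F3684). Machine vertices: (139.921,41.144) → (147.994,102.628). Open path.

**Shape 4** — `<path>` closed polygon, stroke `#ff8800` → score (S513, F1696). Machine vertices: (32.314,28.786) → (153.315,27.713) → (104.207,22.103) → (21.734,167.010) → (13.241,31.313) → (32.314,28.786). Closed: final G1 returns to the first vertex.

**Shape 5** — `<path>` line segment, stroke `#008000` → engrave (S186, F3684). Machine vertices: (129.141,37.300) → (15.215,173.593). Open path.

**Shape 6** — `<path>` regular polygon, stroke `#008000` → engrave (S186, F3684). Machine vertices: (88.588,122.789) → (135.284,107.707) → (120.202,61.011) → (73.506,76.093) → (88.588,122.789). Closed: final G1 returns to the first vertex.

; LightBurn 1.7.01
; GRBL device profile, absolute coords
G21
G90
G0 X141.305 Y9.325
M4 S186
G1 X179.463 Y12.905 F3684
G1 X42.697 Y25.078
G1 X26.091 Y99.620
M5
G0 X73.791 Y102.773
M4 S513
G1 X71.727 Y86.876 F1696
G1 X59.026 Y77.094
G1 X43.129 Y79.158
G1 X33.347 Y91.859
G1 X35.411 Y107.756
G1 X48.112 Y117.538
G1 X64.009 Y115.474
G1 X73.791 Y102.773
M5
G0 X139.921 Y41.144
M4 S186
G1 X147.994 Y102.628 F3684
M5
G0 X32.314 Y28.786
M4 S513
G1 X153.315 Y27.713 F1696
G1 X104.207 Y22.103
G1 X21.734 Y167.010
G1 X13.241 Y31.313
G1 X32.314 Y28.786
M5
G0 X129.141 Y37.300
M4 S186
G1 X15.215 Y173.593 F3684
M5
G0 X88.588 Y122.789
M4 S186
G1 X135.284 Y107.707 F3684
G1 X120.202 Y61.011
G1 X73.506 Y76.093
G1 X88.588 Y122.789
M5
G0 X0.000 Y0.000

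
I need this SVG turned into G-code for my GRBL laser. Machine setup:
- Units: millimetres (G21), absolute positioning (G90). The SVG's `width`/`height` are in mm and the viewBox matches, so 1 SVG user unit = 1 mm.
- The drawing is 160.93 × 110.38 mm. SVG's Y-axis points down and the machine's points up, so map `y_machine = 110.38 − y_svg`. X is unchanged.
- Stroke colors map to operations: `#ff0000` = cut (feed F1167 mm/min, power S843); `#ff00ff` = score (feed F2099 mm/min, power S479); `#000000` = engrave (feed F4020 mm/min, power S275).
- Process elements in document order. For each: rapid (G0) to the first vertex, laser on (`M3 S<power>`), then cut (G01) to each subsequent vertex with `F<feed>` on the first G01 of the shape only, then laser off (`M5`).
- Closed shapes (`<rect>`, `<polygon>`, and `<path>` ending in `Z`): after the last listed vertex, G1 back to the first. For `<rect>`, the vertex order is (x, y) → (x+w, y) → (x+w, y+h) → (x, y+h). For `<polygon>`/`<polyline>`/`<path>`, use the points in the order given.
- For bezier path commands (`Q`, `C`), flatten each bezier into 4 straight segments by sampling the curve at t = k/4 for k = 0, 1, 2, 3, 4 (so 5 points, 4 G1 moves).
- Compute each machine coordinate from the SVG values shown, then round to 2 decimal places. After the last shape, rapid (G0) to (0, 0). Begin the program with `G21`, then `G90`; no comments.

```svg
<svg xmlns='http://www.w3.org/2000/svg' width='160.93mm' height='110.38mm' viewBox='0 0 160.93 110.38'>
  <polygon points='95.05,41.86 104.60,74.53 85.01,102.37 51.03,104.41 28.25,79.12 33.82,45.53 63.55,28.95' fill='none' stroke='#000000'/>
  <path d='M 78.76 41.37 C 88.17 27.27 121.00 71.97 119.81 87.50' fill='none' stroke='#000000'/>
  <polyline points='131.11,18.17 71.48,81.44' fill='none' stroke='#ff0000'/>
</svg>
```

G21
G90
G0 X95.05 Y68.52
M3 S275
G01 X104.60 Y35.85 F4020
G01 X85.01 Y8.01
G01 X51.03 Y5.97
G01 X28.25 Y31.26
G01 X33.82 Y64.85
G01 X63.55 Y81.43
G01 X95.05 Y68.52
M5
G0 X78.76 Y69.01
M3 S275
G01 X89.31 Y69.93 F4020
G01 X103.26 Y57.06
G01 X115.22 Y38.62
G01 X119.81 Y22.88
M5
G0 X131.11 Y92.21
M3 S843
G01 X71.48 Y28.94 F1167
M5
G0 X0.00 Y0.00

1 u = 1 mm; y_m = 110.38 − y.

[1] `<polygon>` regular polygon, #000000→engrave S275 F4020: (95.05,68.52) → (104.60,35.85) → (85.01,8.01) → (51.03,5.97) → (28.25,31.26) → (33.82,64.85) → (63.55,81.43) → (95.05,68.52) (closed)

[2] `<path>` cubic bezier, #000000→engrave S275 F4020: (78.76,69.01) → (89.31,69.93) → (103.26,57.06) → (115.22,38.62) → (119.81,22.88)

[3] `<polyline>` line segment, #ff0000→cut S843 F1167: (131.11,92.21) → (71.48,28.94)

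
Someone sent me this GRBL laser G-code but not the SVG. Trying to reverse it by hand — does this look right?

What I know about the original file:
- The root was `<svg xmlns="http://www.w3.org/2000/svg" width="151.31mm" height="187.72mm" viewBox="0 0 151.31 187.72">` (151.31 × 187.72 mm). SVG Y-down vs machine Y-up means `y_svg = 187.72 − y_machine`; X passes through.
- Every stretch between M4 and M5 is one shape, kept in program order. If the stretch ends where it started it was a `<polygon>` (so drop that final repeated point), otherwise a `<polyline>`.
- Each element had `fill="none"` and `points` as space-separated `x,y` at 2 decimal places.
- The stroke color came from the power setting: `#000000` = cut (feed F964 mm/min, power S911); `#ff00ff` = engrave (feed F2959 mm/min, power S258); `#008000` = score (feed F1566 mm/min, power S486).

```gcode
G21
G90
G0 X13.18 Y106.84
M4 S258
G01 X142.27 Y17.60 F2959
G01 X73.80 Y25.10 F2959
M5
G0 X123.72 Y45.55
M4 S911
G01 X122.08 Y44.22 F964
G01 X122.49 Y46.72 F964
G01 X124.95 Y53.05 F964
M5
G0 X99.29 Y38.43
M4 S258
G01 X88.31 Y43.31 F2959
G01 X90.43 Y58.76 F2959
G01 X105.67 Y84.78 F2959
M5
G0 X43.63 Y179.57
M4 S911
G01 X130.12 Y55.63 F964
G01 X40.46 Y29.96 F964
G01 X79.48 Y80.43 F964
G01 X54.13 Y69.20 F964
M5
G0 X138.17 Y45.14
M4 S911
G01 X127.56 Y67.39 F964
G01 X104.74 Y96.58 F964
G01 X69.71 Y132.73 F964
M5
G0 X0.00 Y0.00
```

Machine Y-up, SVG Y-down with viewBox height 187.72, so y_svg = 187.72 − y_machine; X carries over.

Run 1: power S258 maps to stroke `#ff00ff` (engrave). The run is open, so emit a `<polyline>` with points (Y-flipped): 13.18,80.88 142.27,170.12 73.80,162.62.

Run 2: the run's S911 means `#000000` (cut). The run is open, so emit a `<polyline>` with points (Y-flipped): 123.72,142.17 122.08,143.50 122.49,141.00 124.95,134.67.

Run 3: power S258 maps to stroke `#ff00ff` (engrave). The run is open, so emit a `<polyline>` with points (Y-flipped): 99.29,149.29 88.31,144.41 90.43,128.96 105.67,102.94.

Run 4: S911 ⇒ cut layer `#000000`. The run is open, so emit a `<polyline>` with points (Y-flipped): 43.63,8.15 130.12,132.09 40.46,157.76 79.48,107.29 54.13,118.52.

Run 5: the run's S911 means `#000000` (cut). The run is open, so emit a `<polyline>` with points (Y-flipped): 138.17,142.58 127.56,120.33 104.74,91.14 69.71,54.99.

<svg xmlns="http://www.w3.org/2000/svg" width="151.31mm" height="187.72mm" viewBox="0 0 151.31 187.72">
  <polyline points="13.18,80.88 142.27,170.12 73.80,162.62" fill="none" stroke="#ff00ff"/>
  <polyline points="123.72,142.17 122.08,143.50 122.49,141.00 124.95,134.67" fill="none" stroke="#000000"/>
  <polyline points="99.29,149.29 88.31,144.41 90.43,128.96 105.67,102.94" fill="none" stroke="#ff00ff"/>
  <polyline points="43.63,8.15 130.12,132.09 40.46,157.76 79.48,107.29 54.13,118.52" fill="none" stroke="#000000"/>
  <polyline points="138.17,142.58 127.56,120.33 104.74,91.14 69.71,54.99" fill="none" stroke="#000000"/>
</svg>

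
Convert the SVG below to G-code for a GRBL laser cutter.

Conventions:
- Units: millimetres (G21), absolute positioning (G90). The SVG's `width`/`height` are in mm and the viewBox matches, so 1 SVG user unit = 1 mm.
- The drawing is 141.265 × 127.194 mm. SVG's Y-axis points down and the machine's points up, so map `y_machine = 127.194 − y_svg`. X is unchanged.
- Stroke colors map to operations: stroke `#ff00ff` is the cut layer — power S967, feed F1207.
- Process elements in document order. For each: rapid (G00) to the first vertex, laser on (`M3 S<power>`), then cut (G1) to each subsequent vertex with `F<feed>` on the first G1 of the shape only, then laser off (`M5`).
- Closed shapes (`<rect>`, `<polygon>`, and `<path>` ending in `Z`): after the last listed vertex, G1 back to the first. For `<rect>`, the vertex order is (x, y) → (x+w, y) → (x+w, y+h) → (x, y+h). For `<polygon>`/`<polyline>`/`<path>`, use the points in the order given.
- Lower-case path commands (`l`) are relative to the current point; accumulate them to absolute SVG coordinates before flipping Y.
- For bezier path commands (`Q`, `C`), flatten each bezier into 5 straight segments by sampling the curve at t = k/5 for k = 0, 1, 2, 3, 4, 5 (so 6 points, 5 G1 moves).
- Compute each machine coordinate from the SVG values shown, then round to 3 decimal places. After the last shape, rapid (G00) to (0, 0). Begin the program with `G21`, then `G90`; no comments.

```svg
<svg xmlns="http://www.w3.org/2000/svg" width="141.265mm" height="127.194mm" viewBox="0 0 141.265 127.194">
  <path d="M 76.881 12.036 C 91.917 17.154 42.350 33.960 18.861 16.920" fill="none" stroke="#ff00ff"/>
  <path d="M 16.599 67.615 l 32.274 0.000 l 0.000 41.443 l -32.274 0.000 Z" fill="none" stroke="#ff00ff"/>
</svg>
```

viewBox `0 0 141.265 127.194` with mm width/height → 1 unit = 1 mm. Flip: y_m = 127.194 − y_svg.

**Shape 1** — `<path>` cubic bezier, stroke `#ff00ff` → cut (S967, F1207). Control points (SVG): P0=(76.881,12.036), P1=(91.917,17.154), P2=(42.350,33.960), P3=(18.861,16.920); sampled at t=k/5. Machine vertices: (76.881,115.158) → (78.876,111.049) → (69.718,106.320) → (53.762,103.158) → (35.358,103.747) → (18.861,110.274). Open path.

**Shape 2** — `<path>` rectangle, stroke `#ff00ff` → cut (S967, F1207). Machine vertices: (16.599,59.579) → (48.873,59.579) → (48.873,18.136) → (16.599,18.136) → (16.599,59.579). Closed: final G1 returns to the first vertex.

G21
G90
G00 X76.881 Y115.158
M3 S967
G1 X78.876 Y111.049 F1207
G1 X69.718 Y106.320
G1 X53.762 Y103.158
G1 X35.358 Y103.747
G1 X18.861 Y110.274
M5
G00 X16.599 Y59.579
M3 S967
G1 X48.873 Y59.579 F1207
G1 X48.873 Y18.136
G1 X16.599 Y18.136
G1 X16.599 Y59.579
M5
G00 X0.000 Y0.000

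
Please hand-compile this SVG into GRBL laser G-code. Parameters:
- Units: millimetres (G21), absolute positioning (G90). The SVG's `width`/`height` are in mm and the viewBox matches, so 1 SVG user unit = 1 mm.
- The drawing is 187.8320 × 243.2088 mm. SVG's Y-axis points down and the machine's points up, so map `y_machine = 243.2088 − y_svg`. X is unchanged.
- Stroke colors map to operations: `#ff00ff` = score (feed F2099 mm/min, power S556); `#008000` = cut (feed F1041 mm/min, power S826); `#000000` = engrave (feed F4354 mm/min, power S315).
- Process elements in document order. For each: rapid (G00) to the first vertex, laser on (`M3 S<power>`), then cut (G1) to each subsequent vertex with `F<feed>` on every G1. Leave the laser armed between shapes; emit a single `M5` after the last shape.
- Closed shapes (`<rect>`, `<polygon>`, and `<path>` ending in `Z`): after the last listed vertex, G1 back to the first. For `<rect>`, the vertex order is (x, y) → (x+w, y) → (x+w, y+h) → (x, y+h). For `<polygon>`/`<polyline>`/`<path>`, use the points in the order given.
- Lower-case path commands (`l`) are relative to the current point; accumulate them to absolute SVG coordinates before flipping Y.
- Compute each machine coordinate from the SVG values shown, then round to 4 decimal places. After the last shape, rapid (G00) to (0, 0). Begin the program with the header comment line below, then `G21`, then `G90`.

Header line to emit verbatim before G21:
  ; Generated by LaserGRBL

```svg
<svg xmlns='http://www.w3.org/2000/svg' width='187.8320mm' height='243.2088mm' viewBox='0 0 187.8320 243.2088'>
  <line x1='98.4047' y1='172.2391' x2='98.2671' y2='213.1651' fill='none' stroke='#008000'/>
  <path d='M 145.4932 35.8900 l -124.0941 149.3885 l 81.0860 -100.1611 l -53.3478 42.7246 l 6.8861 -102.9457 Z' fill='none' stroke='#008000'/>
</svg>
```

; Generated by LaserGRBL
G21
G90
G00 X98.4047 Y70.9697
M3 S826
G1 X98.2671 Y30.0437 F1041
G00 X145.4932 Y207.3188
M3 S826
G1 X21.3991 Y57.9303 F1041
G1 X102.4851 Y158.0914 F1041
G1 X49.1373 Y115.3668 F1041
G1 X56.0234 Y218.3125 F1041
G1 X145.4932 Y207.3188 F1041
M5
G00 X0.0000 Y0.0000

1 u = 1 mm; y_m = 243.2088 − y.

[1] `<line>` line segment, #008000→cut S826 F1041: (98.4047,70.9697) → (98.2671,30.0437)

[2] `<path>` closed polygon, #008000→cut S826 F1041: (145.4932,207.3188) → (21.3991,57.9303) → (102.4851,158.0914) → (49.1373,115.3668) → (56.0234,218.3125) → (145.4932,207.3188) (closed)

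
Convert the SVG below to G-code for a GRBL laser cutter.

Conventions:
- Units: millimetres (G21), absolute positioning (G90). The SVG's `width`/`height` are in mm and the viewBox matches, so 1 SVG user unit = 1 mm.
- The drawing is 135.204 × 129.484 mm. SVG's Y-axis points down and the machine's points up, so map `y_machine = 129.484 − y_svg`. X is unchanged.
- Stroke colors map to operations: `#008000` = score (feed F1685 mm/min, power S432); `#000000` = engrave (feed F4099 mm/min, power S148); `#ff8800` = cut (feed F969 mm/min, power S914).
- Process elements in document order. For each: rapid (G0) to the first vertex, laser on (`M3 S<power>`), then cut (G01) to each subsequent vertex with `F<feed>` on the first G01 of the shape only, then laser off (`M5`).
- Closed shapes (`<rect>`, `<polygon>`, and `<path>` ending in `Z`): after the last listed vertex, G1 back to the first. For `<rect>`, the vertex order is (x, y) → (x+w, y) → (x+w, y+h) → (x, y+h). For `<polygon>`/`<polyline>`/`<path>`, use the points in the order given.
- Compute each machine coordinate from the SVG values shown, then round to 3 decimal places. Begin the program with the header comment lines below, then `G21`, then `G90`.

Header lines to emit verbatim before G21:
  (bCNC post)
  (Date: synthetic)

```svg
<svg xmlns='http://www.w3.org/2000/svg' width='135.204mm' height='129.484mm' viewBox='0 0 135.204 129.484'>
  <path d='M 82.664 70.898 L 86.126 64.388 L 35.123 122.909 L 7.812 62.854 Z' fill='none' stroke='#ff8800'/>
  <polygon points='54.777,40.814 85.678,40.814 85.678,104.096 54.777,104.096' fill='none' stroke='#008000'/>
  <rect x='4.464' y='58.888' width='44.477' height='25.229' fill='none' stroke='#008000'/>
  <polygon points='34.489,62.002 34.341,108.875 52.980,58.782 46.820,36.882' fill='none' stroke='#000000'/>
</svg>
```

(bCNC post)
(Date: synthetic)
G21
G90
G0 X82.664 Y58.586
M3 S914
G01 X86.126 Y65.096 F969
G01 X35.123 Y6.575
G01 X7.812 Y66.630
G01 X82.664 Y58.586
M5
G0 X54.777 Y88.670
M3 S432
G01 X85.678 Y88.670 F1685
G01 X85.678 Y25.388
G01 X54.777 Y25.388
G01 X54.777 Y88.670
M5
G0 X4.464 Y70.596
M3 S432
G01 X48.941 Y70.596 F1685
G01 X48.941 Y45.367
G01 X4.464 Y45.367
G01 X4.464 Y70.596
M5
G0 X34.489 Y67.482
M3 S148
G01 X34.341 Y20.609 F4099
G01 X52.980 Y70.702
G01 X46.820 Y92.602
G01 X34.489 Y67.482
M5

Since the viewBox matches the mm dimensions, user units are millimetres directly. The only transform is the Y-flip y_m = 129.484 − y_svg.

Shape 1 is a closed polygon drawn with `<path>`. Its stroke #ff8800 means cut at S914, F969. After flipping Y the toolpath is (82.664,58.586) → (86.126,65.096) → (35.123,6.575) → (7.812,66.630) → (82.664,58.586), returning to the start.

Shape 2 is a rectangle drawn with `<polygon>`. Its stroke #008000 means score at S432, F1685. After flipping Y the toolpath is (54.777,88.670) → (85.678,88.670) → (85.678,25.388) → (54.777,25.388) → (54.777,88.670), returning to the start.

Shape 3 is a rectangle drawn with `<rect>`. Its stroke #008000 means score at S432, F1685. After flipping Y the toolpath is (4.464,70.596) → (48.941,70.596) → (48.941,45.367) → (4.464,45.367) → (4.464,70.596), returning to the start.

Shape 4 is a closed polygon drawn with `<polygon>`. Its stroke #000000 means engrave at S148, F4099. After flipping Y the toolpath is (34.489,67.482) → (34.341,20.609) → (52.980,70.702) → (46.820,92.602) → (34.489,67.482), returning to the start.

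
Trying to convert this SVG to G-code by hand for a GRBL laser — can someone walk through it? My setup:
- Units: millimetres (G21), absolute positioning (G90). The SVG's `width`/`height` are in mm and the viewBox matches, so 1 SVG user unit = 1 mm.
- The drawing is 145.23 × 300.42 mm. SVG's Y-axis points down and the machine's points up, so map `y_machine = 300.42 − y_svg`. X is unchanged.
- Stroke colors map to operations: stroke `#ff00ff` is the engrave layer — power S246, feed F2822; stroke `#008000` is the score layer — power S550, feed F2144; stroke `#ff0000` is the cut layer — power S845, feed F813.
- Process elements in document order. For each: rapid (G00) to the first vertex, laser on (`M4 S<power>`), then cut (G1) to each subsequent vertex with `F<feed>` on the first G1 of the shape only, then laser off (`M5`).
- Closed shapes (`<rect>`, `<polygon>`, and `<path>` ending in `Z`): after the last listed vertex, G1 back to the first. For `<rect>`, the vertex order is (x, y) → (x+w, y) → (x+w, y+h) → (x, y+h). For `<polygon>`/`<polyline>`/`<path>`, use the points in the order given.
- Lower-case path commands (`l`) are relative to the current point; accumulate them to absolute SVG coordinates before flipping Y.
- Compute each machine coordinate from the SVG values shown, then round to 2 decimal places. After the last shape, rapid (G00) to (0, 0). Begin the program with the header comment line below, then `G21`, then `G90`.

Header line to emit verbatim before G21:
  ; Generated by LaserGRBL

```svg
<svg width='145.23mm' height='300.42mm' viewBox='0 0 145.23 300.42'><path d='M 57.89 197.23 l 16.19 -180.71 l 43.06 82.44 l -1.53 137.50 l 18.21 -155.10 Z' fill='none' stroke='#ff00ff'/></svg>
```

viewBox `0 0 145.23 300.42` with mm width/height → 1 unit = 1 mm. Flip: y_m = 300.42 − y_svg.

**Shape 1** — `<path>` closed polygon, stroke `#ff00ff` → engrave (S246, F2822). Machine vertices: (57.89,103.19) → (74.08,283.90) → (117.14,201.46) → (115.61,63.96) → (133.82,219.06) → (57.89,103.19). Closed: final G1 returns to the first vertex.

; Generated by LaserGRBL
G21
G90
G00 X57.89 Y103.19
M4 S246
G1 X74.08 Y283.90 F2822
G1 X117.14 Y201.46
G1 X115.61 Y63.96
G1 X133.82 Y219.06
G1 X57.89 Y103.19
M5
G00 X0.00 Y0.00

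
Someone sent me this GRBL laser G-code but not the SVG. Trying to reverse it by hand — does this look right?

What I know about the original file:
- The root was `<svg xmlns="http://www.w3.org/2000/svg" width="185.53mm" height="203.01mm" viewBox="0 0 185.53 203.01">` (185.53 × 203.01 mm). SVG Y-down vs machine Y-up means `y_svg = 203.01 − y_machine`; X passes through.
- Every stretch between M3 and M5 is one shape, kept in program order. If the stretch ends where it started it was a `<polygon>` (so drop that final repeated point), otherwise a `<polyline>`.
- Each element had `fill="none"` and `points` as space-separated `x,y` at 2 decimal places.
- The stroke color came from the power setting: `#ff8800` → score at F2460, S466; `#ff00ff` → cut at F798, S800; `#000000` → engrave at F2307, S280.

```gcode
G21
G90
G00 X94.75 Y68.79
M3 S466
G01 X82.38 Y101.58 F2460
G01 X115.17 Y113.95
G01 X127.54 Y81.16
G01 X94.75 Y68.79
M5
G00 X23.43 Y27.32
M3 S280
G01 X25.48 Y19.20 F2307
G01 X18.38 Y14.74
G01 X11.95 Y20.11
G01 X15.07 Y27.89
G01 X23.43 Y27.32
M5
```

Each laser-on run becomes one SVG element. Flip Y back into SVG space with y_svg = 203.01 − y_machine.

Run 1: the run's S466 means `#ff8800` (score). The run returns to its start, so emit a `<polygon>` with points (Y-flipped): 94.75,134.22 82.38,101.43 115.17,89.06 127.54,121.85.

Run 2: power S280 maps to stroke `#000000` (engrave). The run returns to its start, so emit a `<polygon>` with points (Y-flipped): 23.43,175.69 25.48,183.81 18.38,188.27 11.95,182.90 15.07,175.12.

<svg xmlns="http://www.w3.org/2000/svg" width="185.53mm" height="203.01mm" viewBox="0 0 185.53 203.01">
  <polygon points="94.75,134.22 82.38,101.43 115.17,89.06 127.54,121.85" fill="none" stroke="#ff8800"/>
  <polygon points="23.43,175.69 25.48,183.81 18.38,188.27 11.95,182.90 15.07,175.12" fill="none" stroke="#000000"/>
</svg>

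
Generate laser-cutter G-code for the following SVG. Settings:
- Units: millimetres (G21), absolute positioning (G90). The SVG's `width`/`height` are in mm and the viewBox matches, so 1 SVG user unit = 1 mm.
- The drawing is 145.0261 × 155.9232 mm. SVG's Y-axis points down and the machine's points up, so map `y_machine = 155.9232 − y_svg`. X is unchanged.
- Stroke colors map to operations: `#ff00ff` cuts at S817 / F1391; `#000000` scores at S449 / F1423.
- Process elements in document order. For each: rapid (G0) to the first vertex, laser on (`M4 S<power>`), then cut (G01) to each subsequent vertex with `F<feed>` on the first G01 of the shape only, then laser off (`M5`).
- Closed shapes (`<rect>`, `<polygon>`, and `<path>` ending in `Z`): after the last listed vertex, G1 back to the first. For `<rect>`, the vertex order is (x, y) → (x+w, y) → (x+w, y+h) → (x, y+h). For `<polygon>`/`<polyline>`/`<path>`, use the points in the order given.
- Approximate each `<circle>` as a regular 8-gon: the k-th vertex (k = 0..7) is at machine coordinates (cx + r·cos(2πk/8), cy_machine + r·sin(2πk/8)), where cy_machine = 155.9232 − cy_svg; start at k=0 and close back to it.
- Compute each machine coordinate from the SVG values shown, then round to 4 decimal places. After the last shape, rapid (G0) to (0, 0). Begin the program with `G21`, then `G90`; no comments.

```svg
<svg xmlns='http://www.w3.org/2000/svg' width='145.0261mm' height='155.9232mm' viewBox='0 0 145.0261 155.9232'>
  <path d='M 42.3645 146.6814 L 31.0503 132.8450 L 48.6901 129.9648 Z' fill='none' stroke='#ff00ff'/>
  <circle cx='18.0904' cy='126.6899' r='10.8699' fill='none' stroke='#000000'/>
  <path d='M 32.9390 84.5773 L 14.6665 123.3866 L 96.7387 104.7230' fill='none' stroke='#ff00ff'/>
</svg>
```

G21
G90
G0 X42.3645 Y9.2418
M4 S817
G01 X31.0503 Y23.0782 F1391
G01 X48.6901 Y25.9584
G01 X42.3645 Y9.2418
M5
G0 X28.9603 Y29.2333
M4 S449
G01 X25.7766 Y36.9195 F1423
G01 X18.0904 Y40.1032
G01 X10.4042 Y36.9195
G01 X7.2205 Y29.2333
G01 X10.4042 Y21.5471
G01 X18.0904 Y18.3634
G01 X25.7766 Y21.5471
G01 X28.9603 Y29.2333
M5
G0 X32.9390 Y71.3459
M4 S817
G01 X14.6665 Y32.5366 F1391
G01 X96.7387 Y51.2002
M5
G0 X0.0000 Y0.0000

viewBox `0 0 145.0261 155.9232` with mm width/height → 1 unit = 1 mm. Flip: y_m = 155.9232 − y_svg.

**Shape 1** — `<path>` regular polygon, stroke `#ff00ff` → cut (S817, F1391). Machine vertices: (42.3645,9.2418) → (31.0503,23.0782) → (48.6901,25.9584) → (42.3645,9.2418). Closed: final G1 returns to the first vertex.

**Shape 2** — `<circle>` circle, stroke `#000000` → score (S449, F1423). Machine vertices: (28.9603,29.2333) → (25.7766,36.9195) → (18.0904,40.1032) → (10.4042,36.9195) → (7.2205,29.2333) → (10.4042,21.5471) → (18.0904,18.3634) → (25.7766,21.5471) → (28.9603,29.2333). Closed: final G1 returns to the first vertex.

**Shape 3** — `<path>` open polyline, stroke `#ff00ff` → cut (S817, F1391). Machine vertices: (32.9390,71.3459) → (14.6665,32.5366) → (96.7387,51.2002). Open path.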